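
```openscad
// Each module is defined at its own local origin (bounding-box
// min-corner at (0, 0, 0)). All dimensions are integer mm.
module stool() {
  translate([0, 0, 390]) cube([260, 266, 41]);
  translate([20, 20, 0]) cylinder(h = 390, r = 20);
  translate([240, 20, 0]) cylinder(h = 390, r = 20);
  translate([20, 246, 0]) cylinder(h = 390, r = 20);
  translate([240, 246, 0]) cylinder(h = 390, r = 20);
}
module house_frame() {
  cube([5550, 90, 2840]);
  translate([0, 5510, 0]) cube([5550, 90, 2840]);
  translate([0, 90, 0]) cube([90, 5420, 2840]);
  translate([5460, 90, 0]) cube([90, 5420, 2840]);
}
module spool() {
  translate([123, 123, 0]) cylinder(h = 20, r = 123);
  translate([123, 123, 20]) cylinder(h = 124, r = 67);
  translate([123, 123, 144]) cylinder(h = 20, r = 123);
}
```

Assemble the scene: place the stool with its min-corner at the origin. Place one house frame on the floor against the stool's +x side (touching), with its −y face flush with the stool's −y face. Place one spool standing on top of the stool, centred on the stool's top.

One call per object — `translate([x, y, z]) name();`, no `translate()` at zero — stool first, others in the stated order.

stool();
translate([260, 0, 0]) house_frame();
translate([7, 10, 431]) spool();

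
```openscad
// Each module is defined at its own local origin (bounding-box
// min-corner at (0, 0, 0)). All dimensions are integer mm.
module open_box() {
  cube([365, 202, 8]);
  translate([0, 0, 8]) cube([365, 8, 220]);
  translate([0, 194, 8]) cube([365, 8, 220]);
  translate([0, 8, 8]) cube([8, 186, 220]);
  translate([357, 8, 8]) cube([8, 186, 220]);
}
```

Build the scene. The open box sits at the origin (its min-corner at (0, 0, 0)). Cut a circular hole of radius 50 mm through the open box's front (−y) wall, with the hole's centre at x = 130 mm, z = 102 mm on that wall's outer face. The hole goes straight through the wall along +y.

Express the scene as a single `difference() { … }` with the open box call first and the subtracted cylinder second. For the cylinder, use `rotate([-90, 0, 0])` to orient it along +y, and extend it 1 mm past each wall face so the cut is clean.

difference() {
  open_box();
  translate([130, -1, 102]) rotate([-90, 0, 0]) cylinder(h = 10, r = 50);
}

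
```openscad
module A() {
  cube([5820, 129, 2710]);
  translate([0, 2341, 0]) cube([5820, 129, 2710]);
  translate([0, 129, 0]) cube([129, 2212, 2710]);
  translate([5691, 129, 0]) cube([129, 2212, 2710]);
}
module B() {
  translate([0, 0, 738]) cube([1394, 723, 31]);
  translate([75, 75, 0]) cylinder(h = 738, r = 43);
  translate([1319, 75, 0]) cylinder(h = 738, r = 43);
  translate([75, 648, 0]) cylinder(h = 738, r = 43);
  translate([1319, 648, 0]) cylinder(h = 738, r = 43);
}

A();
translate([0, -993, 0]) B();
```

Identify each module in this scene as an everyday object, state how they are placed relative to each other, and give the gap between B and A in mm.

The table's nearest face is 270 mm from the house frame's −y face.

A is a house frame. B is a table. The table is on the floor beside the house frame on its −y side. The gap between the table and the house frame is 270 mm.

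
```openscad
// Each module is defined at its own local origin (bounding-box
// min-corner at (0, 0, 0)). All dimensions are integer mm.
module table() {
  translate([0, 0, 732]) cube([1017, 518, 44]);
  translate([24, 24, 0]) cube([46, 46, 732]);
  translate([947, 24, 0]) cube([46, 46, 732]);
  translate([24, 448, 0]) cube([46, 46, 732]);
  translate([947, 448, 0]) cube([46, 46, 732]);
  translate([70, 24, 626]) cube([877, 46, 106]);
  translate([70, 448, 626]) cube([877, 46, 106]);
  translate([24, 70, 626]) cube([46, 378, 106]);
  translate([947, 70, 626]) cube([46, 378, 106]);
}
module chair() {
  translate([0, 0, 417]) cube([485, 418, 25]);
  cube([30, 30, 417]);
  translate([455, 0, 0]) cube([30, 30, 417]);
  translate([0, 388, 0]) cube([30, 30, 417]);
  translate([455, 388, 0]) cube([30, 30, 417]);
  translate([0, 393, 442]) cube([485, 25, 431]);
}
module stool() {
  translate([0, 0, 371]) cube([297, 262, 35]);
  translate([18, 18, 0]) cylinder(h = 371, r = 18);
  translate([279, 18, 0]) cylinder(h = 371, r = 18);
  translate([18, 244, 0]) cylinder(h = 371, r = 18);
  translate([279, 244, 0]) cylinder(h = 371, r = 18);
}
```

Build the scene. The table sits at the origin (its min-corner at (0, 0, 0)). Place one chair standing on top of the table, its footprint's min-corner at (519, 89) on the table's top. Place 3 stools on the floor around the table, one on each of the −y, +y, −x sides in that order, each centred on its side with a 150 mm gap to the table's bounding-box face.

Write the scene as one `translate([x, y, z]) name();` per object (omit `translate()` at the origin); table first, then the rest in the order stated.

table();
translate([519, 89, 776]) chair();
translate([360, -412, 0]) stool();
translate([360, 668, 0]) stool();
translate([-447, 128, 0]) stool();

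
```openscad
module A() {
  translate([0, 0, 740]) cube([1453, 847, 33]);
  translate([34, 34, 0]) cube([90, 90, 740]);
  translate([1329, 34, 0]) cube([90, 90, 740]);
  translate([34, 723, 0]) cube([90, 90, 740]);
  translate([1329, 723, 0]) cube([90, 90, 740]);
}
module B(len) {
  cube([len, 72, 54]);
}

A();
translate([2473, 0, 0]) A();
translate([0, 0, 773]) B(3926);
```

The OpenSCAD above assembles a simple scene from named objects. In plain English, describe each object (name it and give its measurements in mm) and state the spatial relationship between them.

A is a rectangular dining table. The top is 1453×847×33 mm with its upper surface at z = 773 mm. It stands on four 90×90 mm square legs, each inset 34 mm from the nearest pair of top edges, running from the floor to the underside of the top.

B is a rectangular beam 3926 mm long (x), 72 mm deep (y), 54 mm thick (z).

The beam spans the tops of two tables placed 1020 mm apart, resting at z = 773 mm.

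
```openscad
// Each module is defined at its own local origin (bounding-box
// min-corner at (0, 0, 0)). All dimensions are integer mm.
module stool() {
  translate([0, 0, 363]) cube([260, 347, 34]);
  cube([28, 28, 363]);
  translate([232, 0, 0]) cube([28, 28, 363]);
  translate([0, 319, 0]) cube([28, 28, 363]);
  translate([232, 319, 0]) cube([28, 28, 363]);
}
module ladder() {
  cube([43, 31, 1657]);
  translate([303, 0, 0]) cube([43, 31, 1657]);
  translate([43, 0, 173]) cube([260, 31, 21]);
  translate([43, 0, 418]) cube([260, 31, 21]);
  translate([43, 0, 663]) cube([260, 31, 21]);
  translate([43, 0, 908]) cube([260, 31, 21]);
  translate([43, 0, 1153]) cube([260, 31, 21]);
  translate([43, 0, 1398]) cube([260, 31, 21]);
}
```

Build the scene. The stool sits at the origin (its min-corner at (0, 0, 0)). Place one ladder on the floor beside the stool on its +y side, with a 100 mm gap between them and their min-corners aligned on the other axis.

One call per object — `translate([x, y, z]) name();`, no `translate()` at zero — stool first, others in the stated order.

stool();
translate([0, 447, 0]) ladder();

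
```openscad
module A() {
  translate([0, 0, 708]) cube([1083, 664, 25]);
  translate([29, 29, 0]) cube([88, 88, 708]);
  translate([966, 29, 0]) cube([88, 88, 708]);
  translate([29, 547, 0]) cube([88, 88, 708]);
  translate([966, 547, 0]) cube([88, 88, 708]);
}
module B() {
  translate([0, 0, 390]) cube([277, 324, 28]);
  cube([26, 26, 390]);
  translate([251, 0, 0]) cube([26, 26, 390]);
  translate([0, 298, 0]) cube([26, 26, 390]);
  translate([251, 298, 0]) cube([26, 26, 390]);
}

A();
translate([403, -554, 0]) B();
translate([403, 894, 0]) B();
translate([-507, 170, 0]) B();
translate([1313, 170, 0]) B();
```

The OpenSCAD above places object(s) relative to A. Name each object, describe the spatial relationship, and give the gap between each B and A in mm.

Each stool's nearest face is 230 mm from the table's bounding box.

A is a table. B is a stool. Four stools sit around the table at the −y, +y, −x, +x sides. The gap between each stool and the table is 230 mm.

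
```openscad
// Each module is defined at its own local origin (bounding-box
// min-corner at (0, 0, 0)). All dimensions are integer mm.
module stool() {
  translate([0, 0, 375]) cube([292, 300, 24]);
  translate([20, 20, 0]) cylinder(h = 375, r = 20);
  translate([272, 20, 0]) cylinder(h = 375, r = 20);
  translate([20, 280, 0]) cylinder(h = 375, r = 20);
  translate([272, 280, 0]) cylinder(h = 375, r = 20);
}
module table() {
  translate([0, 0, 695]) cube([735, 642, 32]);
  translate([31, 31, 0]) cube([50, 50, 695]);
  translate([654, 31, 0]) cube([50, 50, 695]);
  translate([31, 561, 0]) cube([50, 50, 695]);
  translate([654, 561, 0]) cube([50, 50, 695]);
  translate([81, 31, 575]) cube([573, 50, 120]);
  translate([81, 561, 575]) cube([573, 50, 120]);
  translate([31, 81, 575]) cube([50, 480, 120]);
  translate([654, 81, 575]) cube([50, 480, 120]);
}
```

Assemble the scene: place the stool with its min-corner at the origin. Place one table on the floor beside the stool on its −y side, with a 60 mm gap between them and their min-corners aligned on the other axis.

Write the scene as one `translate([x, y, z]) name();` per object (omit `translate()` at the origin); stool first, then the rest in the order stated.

stool();
translate([0, -702, 0]) table();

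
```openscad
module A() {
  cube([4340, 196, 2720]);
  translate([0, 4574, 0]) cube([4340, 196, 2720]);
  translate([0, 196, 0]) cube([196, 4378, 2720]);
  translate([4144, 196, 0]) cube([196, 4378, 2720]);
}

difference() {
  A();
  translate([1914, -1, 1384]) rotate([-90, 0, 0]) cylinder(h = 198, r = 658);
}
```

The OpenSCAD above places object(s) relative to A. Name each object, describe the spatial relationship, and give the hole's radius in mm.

A is a house frame. The house frame has a circular hole through its front wall. The hole's radius is 658 mm.

The subtracted cylinder has r = 658 mm.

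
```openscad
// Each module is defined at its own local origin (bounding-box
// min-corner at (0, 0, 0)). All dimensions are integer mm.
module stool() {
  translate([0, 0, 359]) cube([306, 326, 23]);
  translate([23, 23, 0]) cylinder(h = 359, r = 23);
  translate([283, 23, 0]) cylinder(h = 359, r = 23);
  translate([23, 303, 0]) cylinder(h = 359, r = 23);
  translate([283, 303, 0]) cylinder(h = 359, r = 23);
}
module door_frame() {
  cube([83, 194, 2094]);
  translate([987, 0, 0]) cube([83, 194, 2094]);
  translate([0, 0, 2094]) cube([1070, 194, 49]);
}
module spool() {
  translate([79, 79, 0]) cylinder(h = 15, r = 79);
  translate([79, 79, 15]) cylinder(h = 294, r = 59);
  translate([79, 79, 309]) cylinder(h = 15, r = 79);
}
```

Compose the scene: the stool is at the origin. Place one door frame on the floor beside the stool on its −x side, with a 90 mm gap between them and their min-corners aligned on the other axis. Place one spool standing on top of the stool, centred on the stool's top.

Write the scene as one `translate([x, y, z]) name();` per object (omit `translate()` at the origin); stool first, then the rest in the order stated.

stool();
translate([-1160, 0, 0]) door_frame();
translate([74, 84, 382]) spool();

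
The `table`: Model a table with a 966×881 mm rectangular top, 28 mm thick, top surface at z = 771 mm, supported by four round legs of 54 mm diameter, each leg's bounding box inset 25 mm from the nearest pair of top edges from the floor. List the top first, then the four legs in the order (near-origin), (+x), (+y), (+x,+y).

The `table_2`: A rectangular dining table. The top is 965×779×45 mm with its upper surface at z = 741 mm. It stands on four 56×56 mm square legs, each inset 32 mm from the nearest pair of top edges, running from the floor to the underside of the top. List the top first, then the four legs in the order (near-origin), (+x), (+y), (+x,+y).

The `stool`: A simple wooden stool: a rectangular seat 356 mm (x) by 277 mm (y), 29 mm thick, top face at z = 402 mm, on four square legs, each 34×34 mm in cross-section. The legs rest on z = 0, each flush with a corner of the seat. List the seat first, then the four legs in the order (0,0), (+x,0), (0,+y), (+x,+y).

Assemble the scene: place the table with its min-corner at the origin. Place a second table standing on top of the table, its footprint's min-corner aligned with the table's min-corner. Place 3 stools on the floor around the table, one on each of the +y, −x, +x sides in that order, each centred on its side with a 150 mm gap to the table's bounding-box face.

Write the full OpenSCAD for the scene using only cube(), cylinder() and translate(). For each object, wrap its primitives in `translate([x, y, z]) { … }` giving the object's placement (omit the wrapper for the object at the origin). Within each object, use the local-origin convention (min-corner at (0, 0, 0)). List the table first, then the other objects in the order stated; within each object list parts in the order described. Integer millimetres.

translate([0, 0, 743]) cube([966, 881, 28]);
translate([52, 52, 0]) cylinder(h = 743, r = 27);
translate([914, 52, 0]) cylinder(h = 743, r = 27);
translate([52, 829, 0]) cylinder(h = 743, r = 27);
translate([914, 829, 0]) cylinder(h = 743, r = 27);
translate([0, 0, 771]) {
  translate([0, 0, 696]) cube([965, 779, 45]);
  translate([32, 32, 0]) cube([56, 56, 696]);
  translate([877, 32, 0]) cube([56, 56, 696]);
  translate([32, 691, 0]) cube([56, 56, 696]);
  translate([877, 691, 0]) cube([56, 56, 696]);
}
translate([305, 1031, 0]) {
  translate([0, 0, 373]) cube([356, 277, 29]);
  cube([34, 34, 373]);
  translate([322, 0, 0]) cube([34, 34, 373]);
  translate([0, 243, 0]) cube([34, 34, 373]);
  translate([322, 243, 0]) cube([34, 34, 373]);
}
translate([-506, 302, 0]) {
  translate([0, 0, 373]) cube([356, 277, 29]);
  cube([34, 34, 373]);
  translate([322, 0, 0]) cube([34, 34, 373]);
  translate([0, 243, 0]) cube([34, 34, 373]);
  translate([322, 243, 0]) cube([34, 34, 373]);
}
translate([1116, 302, 0]) {
  translate([0, 0, 373]) cube([356, 277, 29]);
  cube([34, 34, 373]);
  translate([322, 0, 0]) cube([34, 34, 373]);
  translate([0, 243, 0]) cube([34, 34, 373]);
  translate([322, 243, 0]) cube([34, 34, 373]);
}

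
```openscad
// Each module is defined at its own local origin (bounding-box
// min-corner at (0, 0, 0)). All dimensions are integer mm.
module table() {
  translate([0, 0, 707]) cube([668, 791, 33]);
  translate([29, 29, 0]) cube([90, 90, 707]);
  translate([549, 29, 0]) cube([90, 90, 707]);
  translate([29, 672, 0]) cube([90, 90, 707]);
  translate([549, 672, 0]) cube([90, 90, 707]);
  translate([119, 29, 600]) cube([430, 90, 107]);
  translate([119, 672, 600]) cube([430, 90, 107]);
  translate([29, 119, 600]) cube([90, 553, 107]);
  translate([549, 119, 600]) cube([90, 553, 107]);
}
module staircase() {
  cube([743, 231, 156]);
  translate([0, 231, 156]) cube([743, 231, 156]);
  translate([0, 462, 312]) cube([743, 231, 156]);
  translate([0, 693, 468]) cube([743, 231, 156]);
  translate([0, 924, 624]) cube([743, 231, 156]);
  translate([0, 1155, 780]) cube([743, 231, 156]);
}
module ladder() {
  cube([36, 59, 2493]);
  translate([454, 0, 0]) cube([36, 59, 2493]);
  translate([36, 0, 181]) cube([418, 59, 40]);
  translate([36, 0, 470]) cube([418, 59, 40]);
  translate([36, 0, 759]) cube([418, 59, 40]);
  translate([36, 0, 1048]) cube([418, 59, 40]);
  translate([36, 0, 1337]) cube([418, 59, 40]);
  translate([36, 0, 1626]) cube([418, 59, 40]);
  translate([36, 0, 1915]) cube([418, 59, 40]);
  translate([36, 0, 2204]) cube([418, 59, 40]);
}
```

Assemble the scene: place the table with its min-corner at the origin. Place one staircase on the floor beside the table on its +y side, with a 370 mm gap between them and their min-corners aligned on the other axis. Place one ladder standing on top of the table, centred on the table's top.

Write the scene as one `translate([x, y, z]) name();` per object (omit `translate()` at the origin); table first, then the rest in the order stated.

table();
translate([0, 1161, 0]) staircase();
translate([89, 366, 740]) ladder();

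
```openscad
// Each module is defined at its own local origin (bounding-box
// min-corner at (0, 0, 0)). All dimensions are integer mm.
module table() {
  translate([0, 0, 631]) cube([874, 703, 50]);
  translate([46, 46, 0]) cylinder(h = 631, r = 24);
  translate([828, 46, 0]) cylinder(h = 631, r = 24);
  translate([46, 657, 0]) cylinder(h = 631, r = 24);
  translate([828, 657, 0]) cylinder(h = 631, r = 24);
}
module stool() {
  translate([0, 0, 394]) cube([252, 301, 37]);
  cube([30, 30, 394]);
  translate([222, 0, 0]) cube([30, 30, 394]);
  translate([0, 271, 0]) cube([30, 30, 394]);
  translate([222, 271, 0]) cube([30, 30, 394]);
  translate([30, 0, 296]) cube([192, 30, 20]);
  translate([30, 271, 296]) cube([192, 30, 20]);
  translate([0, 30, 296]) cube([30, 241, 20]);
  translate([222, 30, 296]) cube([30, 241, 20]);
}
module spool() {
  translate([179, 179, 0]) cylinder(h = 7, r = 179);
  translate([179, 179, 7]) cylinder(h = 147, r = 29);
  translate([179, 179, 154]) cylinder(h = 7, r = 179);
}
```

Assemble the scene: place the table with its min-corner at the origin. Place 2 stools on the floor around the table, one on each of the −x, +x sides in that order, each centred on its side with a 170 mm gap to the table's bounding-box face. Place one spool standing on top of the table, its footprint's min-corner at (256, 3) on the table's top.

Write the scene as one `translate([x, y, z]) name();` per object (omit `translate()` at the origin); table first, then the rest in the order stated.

table();
translate([-422, 201, 0]) stool();
translate([1044, 201, 0]) stool();
translate([256, 3, 681]) spool();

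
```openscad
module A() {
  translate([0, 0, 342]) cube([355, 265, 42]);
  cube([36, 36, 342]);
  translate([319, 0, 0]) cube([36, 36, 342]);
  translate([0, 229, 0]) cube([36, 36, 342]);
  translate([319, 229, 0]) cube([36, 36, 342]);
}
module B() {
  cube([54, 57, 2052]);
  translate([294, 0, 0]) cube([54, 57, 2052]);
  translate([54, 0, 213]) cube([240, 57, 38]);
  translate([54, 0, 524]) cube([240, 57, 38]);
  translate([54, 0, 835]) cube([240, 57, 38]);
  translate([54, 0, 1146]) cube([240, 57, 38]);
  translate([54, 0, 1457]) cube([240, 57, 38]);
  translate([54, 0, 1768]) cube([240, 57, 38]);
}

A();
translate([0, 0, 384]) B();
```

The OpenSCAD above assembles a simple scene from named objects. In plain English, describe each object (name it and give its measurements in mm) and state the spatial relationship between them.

A is a four-legged stool. The seat is 355×265 mm, 42 mm thick, top at z = 384 mm. It stands on four square legs, each 36×36 mm in cross-section, from z = 0 to the seat underside, each flush with a corner of the seat.

B is a wooden ladder with two side rails of 54×57 mm section and 2052 mm height, set 348 mm apart overall. Between them run 6 rectangular rungs (57 mm deep, 38 mm thick), front faces flush with the rails' −y face. The bottom of the first rung is 213 mm above the floor and each subsequent rung is 311 mm higher than the one below.

The ladder is on top of the stool.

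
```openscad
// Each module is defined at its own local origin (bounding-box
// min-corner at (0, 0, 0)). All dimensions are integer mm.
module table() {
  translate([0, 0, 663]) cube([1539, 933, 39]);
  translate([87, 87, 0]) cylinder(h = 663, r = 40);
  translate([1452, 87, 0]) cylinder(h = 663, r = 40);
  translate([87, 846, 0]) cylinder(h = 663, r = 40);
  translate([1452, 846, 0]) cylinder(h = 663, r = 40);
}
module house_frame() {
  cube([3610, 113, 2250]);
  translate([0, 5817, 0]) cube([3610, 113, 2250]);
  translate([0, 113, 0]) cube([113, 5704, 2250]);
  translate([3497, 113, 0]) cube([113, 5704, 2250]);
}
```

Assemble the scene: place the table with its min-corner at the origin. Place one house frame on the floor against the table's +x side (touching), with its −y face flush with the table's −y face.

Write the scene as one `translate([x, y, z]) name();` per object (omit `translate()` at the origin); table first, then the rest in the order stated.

table();
translate([1539, 0, 0]) house_frame();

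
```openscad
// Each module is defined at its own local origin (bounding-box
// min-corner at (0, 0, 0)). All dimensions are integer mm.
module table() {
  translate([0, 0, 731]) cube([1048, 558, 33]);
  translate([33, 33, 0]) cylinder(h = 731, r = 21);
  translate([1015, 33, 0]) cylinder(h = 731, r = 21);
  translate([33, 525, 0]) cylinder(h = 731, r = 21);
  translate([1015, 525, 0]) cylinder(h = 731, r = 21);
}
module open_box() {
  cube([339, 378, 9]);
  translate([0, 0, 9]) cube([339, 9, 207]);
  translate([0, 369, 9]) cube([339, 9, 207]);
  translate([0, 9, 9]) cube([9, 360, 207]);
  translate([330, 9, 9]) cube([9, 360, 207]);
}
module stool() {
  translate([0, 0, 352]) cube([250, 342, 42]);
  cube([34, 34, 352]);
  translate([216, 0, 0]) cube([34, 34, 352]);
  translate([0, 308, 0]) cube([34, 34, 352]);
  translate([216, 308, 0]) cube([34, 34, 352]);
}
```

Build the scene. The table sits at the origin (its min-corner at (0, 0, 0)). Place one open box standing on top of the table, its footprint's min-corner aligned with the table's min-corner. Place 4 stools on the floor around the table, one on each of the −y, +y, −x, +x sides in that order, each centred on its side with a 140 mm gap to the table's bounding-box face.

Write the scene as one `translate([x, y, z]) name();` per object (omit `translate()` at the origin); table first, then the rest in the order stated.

table();
translate([0, 0, 764]) open_box();
translate([399, -482, 0]) stool();
translate([399, 698, 0]) stool();
translate([-390, 108, 0]) stool();
translate([1188, 108, 0]) stool();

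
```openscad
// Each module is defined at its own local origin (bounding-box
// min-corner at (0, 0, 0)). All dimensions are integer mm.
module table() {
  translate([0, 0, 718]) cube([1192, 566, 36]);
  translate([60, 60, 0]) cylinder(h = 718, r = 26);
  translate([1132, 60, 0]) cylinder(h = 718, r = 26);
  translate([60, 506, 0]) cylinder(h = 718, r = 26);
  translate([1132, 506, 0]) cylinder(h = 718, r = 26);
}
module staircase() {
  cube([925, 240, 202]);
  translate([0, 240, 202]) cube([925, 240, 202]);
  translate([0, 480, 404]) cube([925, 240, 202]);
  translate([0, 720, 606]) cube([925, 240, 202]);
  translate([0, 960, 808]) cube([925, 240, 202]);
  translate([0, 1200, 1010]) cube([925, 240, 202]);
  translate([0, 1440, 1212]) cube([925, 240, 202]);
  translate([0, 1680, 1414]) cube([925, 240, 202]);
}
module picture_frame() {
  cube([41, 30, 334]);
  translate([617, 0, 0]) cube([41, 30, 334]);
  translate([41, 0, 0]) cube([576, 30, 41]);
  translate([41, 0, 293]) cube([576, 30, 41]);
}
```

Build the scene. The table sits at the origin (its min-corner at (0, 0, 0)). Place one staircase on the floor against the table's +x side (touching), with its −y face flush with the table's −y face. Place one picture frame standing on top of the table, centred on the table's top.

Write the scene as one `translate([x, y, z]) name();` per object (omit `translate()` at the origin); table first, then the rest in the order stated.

table();
translate([1192, 0, 0]) staircase();
translate([267, 268, 754]) picture_frame();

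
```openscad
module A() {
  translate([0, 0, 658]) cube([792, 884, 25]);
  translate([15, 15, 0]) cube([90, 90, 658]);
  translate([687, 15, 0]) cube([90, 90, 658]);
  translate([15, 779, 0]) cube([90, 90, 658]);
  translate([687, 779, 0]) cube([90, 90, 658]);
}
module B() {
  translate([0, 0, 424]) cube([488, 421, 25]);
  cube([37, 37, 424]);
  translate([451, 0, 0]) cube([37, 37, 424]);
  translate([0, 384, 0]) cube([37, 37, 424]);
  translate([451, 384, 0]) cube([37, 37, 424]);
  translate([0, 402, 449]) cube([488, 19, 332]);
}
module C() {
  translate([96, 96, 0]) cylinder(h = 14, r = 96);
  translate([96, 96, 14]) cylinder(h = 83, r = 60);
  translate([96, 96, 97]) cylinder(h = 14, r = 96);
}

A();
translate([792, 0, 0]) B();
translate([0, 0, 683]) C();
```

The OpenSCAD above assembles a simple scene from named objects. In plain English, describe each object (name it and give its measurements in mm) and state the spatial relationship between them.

A is a table: top 792 mm (x) × 884 mm (y), 25 mm thick, upper face at z = 683 mm, on four 90×90 mm square legs, each inset 15 mm from the nearest pair of top edges, running from z = 0 to the bottom of the top.

B is a chair: 488×421 mm seat, 25 mm thick, top at z = 449 mm, on four 37 mm square corner legs flush with the seat edges. A 19 mm thick backrest slab spans the full seat width, extending 332 mm above the seat top, its back face flush with the seat's +y edge.

C is a spool: two coaxial disc flanges of radius 96 mm and thickness 14 mm, joined by a core cylinder of radius 60 mm and height 83 mm. The lower flange rests on z = 0 and the three cylinders share a vertical axis.

The chair is against the table's +x side, with their −y faces flush. The spool is on top of the table.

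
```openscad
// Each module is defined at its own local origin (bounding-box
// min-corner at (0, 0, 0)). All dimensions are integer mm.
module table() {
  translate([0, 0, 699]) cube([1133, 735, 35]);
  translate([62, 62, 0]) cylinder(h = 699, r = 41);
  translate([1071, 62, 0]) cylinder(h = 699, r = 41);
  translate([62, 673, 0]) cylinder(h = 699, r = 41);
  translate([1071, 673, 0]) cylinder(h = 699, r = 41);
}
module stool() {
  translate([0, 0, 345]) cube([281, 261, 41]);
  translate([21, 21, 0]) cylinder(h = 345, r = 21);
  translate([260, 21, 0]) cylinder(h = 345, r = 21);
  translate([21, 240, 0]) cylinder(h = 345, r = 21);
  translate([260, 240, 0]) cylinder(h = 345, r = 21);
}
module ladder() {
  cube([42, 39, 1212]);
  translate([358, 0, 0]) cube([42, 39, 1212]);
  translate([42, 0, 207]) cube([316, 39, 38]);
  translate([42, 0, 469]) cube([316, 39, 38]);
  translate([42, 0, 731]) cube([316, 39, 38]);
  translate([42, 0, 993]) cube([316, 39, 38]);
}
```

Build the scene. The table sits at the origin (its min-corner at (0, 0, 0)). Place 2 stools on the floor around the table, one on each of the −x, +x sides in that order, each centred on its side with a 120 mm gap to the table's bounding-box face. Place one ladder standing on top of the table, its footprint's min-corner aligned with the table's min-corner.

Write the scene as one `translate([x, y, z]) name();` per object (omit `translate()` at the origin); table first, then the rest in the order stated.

table();
translate([-401, 237, 0]) stool();
translate([1253, 237, 0]) stool();
translate([0, 0, 734]) ladder();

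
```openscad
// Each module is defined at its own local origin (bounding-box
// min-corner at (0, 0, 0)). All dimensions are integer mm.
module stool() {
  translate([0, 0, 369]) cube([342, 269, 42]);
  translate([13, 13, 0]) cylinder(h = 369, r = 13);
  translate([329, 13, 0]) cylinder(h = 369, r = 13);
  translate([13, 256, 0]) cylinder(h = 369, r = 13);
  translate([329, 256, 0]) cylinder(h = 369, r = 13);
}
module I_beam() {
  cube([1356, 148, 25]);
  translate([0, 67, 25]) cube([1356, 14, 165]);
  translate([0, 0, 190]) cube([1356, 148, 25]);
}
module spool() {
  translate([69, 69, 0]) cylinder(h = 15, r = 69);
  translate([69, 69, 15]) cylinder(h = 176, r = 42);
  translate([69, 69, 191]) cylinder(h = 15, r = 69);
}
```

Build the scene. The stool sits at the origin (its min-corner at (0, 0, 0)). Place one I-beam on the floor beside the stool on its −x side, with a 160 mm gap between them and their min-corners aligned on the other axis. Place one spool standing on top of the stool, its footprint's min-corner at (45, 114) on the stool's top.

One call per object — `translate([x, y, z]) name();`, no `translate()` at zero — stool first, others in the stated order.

stool();
translate([-1516, 0, 0]) I_beam();
translate([45, 114, 411]) spool();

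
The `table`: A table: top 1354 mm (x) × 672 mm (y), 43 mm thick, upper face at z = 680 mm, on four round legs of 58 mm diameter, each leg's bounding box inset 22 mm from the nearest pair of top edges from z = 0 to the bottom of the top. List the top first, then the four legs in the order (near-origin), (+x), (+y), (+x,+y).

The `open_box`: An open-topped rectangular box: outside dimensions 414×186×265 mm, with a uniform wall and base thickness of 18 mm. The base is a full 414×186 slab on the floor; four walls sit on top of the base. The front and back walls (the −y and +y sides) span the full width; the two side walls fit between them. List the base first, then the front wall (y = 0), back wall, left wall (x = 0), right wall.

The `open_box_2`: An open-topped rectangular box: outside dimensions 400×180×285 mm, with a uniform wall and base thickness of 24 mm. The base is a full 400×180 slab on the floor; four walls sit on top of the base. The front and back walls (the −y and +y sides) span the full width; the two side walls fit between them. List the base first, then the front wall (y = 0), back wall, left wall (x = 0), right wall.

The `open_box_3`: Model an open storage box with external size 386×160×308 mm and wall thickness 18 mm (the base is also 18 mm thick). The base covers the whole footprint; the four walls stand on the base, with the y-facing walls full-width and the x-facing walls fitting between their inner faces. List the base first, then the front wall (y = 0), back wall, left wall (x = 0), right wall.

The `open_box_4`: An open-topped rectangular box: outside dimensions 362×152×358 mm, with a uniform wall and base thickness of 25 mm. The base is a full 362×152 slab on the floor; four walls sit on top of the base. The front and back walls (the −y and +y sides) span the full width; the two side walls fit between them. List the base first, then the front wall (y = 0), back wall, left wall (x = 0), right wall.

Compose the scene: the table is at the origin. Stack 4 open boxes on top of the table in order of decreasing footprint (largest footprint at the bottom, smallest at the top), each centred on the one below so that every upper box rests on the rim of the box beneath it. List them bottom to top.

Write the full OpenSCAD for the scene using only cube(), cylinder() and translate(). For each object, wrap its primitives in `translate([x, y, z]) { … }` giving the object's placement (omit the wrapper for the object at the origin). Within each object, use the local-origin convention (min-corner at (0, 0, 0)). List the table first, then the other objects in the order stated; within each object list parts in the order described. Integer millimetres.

translate([0, 0, 637]) cube([1354, 672, 43]);
translate([51, 51, 0]) cylinder(h = 637, r = 29);
translate([1303, 51, 0]) cylinder(h = 637, r = 29);
translate([51, 621, 0]) cylinder(h = 637, r = 29);
translate([1303, 621, 0]) cylinder(h = 637, r = 29);
translate([470, 243, 680]) {
  cube([414, 186, 18]);
  translate([0, 0, 18]) cube([414, 18, 247]);
  translate([0, 168, 18]) cube([414, 18, 247]);
  translate([0, 18, 18]) cube([18, 150, 247]);
  translate([396, 18, 18]) cube([18, 150, 247]);
}
translate([477, 246, 945]) {
  cube([400, 180, 24]);
  translate([0, 0, 24]) cube([400, 24, 261]);
  translate([0, 156, 24]) cube([400, 24, 261]);
  translate([0, 24, 24]) cube([24, 132, 261]);
  translate([376, 24, 24]) cube([24, 132, 261]);
}
translate([484, 256, 1230]) {
  cube([386, 160, 18]);
  translate([0, 0, 18]) cube([386, 18, 290]);
  translate([0, 142, 18]) cube([386, 18, 290]);
  translate([0, 18, 18]) cube([18, 124, 290]);
  translate([368, 18, 18]) cube([18, 124, 290]);
}
translate([496, 260, 1538]) {
  cube([362, 152, 25]);
  translate([0, 0, 25]) cube([362, 25, 333]);
  translate([0, 127, 25]) cube([362, 25, 333]);
  translate([0, 25, 25]) cube([25, 102, 333]);
  translate([337, 25, 25]) cube([25, 102, 333]);
}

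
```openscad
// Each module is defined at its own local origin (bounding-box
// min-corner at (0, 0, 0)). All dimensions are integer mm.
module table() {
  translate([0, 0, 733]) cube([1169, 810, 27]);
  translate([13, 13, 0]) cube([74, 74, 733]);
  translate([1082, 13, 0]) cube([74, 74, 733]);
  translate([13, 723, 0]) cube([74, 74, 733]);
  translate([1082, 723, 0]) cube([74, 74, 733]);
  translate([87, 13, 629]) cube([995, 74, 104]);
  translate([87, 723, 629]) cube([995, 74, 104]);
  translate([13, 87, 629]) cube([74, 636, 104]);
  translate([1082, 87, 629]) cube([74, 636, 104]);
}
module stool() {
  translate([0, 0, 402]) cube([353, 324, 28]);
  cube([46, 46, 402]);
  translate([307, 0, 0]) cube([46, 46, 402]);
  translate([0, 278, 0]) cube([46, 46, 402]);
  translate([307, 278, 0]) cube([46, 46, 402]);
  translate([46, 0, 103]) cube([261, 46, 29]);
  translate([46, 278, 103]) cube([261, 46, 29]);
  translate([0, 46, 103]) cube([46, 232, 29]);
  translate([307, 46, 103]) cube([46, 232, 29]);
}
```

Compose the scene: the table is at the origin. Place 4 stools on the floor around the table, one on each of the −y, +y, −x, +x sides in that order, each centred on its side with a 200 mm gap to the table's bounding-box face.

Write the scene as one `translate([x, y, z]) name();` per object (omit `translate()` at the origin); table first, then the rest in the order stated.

table();
translate([408, -524, 0]) stool();
translate([408, 1010, 0]) stool();
translate([-553, 243, 0]) stool();
translate([1369, 243, 0]) stool();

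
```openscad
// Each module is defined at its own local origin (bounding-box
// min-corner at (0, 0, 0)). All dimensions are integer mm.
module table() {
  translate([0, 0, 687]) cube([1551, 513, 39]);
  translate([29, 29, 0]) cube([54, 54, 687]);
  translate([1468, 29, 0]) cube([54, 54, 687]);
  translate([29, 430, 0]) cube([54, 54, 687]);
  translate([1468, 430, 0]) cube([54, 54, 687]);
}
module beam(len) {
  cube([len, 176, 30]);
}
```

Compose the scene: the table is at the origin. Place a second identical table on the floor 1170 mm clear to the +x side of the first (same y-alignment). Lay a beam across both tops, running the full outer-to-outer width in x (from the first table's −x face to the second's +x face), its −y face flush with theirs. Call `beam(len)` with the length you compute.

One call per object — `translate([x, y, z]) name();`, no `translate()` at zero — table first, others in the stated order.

table();
translate([2721, 0, 0]) table();
translate([0, 0, 726]) beam(4272);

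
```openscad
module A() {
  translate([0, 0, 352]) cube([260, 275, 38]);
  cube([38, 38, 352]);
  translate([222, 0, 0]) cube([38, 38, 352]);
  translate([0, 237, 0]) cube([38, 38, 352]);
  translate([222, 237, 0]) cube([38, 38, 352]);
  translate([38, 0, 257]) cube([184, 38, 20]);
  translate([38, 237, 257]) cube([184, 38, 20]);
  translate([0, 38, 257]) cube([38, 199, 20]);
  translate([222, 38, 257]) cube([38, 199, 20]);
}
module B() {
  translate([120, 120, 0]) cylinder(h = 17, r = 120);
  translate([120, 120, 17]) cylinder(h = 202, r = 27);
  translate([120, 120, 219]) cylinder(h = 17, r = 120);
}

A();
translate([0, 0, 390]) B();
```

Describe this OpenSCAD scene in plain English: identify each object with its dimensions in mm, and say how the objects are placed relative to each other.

A is a four-legged stool. The seat is 260×275 mm, 38 mm thick, top at z = 390 mm. It stands on four square legs, each 38×38 mm in cross-section, from z = 0 to the seat underside, each flush with a corner of the seat. Four stretchers, 38 mm wide and 20 mm tall, connect adjacent legs with their undersides at z = 257 mm, each running between the inner faces of the legs it joins and aligned with the legs' outer faces on the other axis.

B is a spool: two coaxial disc flanges of radius 120 mm and thickness 17 mm, joined by a core cylinder of radius 27 mm and height 202 mm. The lower flange rests on z = 0 and the three cylinders share a vertical axis.

The spool is on top of the stool.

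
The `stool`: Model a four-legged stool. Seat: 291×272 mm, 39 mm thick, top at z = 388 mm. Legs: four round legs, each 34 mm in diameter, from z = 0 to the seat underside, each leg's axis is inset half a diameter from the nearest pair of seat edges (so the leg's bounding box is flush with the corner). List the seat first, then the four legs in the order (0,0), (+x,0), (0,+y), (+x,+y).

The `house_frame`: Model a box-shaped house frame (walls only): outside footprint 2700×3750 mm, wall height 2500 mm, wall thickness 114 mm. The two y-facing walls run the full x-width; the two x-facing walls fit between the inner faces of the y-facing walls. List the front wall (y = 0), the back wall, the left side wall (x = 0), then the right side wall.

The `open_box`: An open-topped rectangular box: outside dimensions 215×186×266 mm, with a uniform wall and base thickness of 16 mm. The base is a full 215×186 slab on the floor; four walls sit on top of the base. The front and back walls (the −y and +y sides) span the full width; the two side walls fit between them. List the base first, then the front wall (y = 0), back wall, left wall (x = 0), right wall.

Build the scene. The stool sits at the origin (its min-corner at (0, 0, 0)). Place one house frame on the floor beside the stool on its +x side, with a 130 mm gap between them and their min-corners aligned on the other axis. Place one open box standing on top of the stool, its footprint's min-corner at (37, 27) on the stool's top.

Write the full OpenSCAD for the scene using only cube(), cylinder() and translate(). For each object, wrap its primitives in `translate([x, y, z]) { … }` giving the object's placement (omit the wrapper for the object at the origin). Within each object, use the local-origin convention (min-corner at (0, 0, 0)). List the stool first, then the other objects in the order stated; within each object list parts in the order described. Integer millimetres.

translate([0, 0, 349]) cube([291, 272, 39]);
translate([17, 17, 0]) cylinder(h = 349, r = 17);
translate([274, 17, 0]) cylinder(h = 349, r = 17);
translate([17, 255, 0]) cylinder(h = 349, r = 17);
translate([274, 255, 0]) cylinder(h = 349, r = 17);
translate([421, 0, 0]) {
  cube([2700, 114, 2500]);
  translate([0, 3636, 0]) cube([2700, 114, 2500]);
  translate([0, 114, 0]) cube([114, 3522, 2500]);
  translate([2586, 114, 0]) cube([114, 3522, 2500]);
}
translate([37, 27, 388]) {
  cube([215, 186, 16]);
  translate([0, 0, 16]) cube([215, 16, 250]);
  translate([0, 170, 16]) cube([215, 16, 250]);
  translate([0, 16, 16]) cube([16, 154, 250]);
  translate([199, 16, 16]) cube([16, 154, 250]);
}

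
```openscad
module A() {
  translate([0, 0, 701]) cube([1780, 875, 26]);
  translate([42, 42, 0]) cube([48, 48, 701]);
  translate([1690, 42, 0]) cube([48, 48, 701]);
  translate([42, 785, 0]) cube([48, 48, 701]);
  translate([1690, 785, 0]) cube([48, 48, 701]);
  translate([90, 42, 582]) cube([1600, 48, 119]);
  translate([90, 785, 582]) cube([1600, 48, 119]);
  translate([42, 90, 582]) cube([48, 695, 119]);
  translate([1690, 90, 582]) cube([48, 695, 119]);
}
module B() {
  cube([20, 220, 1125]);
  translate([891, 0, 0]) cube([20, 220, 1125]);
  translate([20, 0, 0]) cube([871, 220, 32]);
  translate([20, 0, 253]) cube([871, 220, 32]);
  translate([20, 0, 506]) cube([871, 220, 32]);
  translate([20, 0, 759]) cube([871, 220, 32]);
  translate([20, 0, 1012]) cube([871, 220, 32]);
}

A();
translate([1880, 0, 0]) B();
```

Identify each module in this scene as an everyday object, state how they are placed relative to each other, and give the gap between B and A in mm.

A is a table. B is a bookshelf. The bookshelf is on the floor beside the table on its +x side. The gap between the bookshelf and the table is 100 mm.

The bookshelf's nearest face is 100 mm from the table's +x face.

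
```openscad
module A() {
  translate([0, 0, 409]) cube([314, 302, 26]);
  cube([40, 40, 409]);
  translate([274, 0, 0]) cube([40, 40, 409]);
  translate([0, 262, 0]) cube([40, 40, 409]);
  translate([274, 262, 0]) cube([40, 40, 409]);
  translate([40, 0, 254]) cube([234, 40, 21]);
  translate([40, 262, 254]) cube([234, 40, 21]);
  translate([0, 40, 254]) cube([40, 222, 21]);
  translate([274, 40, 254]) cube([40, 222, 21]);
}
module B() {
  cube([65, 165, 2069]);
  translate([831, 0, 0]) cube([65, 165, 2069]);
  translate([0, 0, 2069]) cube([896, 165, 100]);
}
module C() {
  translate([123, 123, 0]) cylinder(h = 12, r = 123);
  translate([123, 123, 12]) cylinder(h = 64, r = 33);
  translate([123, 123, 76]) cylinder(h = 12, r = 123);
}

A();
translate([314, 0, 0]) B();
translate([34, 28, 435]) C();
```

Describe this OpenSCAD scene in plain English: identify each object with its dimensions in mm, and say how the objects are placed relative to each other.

A is a simple wooden stool: a rectangular seat 314 mm (x) by 302 mm (y), 26 mm thick, top face at z = 435 mm, on four square legs, each 40×40 mm in cross-section. The legs rest on z = 0, each flush with a corner of the seat. Four stretchers, 40 mm wide and 21 mm tall, connect adjacent legs with their undersides at z = 254 mm, each running between the inner faces of the legs it joins and aligned with the legs' outer faces on the other axis.

B is a door frame. The clear opening is 766 mm wide and 2069 mm high. Two 65 mm wide jambs, 165 mm deep, stand either side of the opening from the floor to the top of the opening. A 100 mm thick head sits across the top of both jambs, spanning the full outside width of the frame.

C is a spool: two coaxial disc flanges of radius 123 mm and thickness 12 mm, joined by a core cylinder of radius 33 mm and height 64 mm. The lower flange rests on z = 0 and the three cylinders share a vertical axis.

The door frame is against the stool's +x side, with their −y faces flush. The spool is on top of the stool, centred.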